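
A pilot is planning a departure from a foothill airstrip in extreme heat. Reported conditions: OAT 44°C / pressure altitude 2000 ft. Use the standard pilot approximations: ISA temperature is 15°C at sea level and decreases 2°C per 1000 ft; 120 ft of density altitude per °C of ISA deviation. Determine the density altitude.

ISA temperature at 2000 ft = 15 − 2 × (2000/1000) = 11°C.
ISA deviation = 44 − 11 = +33°C.
Density altitude = 2000 + 120 × (33) = 2000 + (+3960) = 5960 ft.

5960 ft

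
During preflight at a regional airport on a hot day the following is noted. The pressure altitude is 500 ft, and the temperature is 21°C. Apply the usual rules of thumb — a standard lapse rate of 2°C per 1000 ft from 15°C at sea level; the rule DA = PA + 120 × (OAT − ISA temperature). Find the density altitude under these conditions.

ISA temperature at 500 ft = 15 − 2 × (500/1000) = 14°C.
ISA deviation = 21 − 14 = +7°C.
Density altitude = 500 + 120 × (7) = 500 + (+840) = 1340 ft.

1340 ft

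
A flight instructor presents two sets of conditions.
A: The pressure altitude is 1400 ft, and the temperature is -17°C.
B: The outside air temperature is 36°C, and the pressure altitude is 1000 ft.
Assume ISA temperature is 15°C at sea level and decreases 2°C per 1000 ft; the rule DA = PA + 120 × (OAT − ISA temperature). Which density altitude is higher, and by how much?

B by 5864 ft

A: ISA temp = 12.2°C, deviation -29.2°C, DA = 1400 + 120 × (-29.2) = -2104 ft.
B: ISA temp = 13°C, deviation +23°C, DA = 1000 + 120 × 23 = 3760 ft.
B is higher by 3760 − (-2104) = 5864 ft.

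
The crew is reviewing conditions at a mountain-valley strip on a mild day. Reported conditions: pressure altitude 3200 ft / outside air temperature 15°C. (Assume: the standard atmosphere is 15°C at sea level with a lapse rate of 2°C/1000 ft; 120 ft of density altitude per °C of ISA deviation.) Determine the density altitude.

3968 ft

ISA temperature at 3200 ft = 15 − 2 × (3200/1000) = 8.6°C.
ISA deviation = 15 − 8.6 = +6.4°C.
Density altitude = 3200 + 120 × (6.4) = 3200 + (+768) = 3968 ft.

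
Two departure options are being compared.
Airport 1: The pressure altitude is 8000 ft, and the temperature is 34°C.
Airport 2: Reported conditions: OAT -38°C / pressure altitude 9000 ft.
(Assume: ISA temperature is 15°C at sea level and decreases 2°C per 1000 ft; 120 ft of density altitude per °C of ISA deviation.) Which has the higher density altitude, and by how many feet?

Airport 1 by 7400 ft

Airport 1: ISA temp = -1°C, deviation +35°C, DA = 8000 + 120 × 35 = 12200 ft.
Airport 2: ISA temp = -3°C, deviation -35°C, DA = 9000 + 120 × (-35) = 4800 ft.
Airport 1 is higher by 12200 − 4800 = 7400 ft.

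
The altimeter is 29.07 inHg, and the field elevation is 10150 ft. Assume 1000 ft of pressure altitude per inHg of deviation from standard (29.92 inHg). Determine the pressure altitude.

11000 ft

Pressure correction = (29.92 − 29.07) × 1000 = +850 ft.
Pressure altitude = 10150 + (+850) = 11000 ft.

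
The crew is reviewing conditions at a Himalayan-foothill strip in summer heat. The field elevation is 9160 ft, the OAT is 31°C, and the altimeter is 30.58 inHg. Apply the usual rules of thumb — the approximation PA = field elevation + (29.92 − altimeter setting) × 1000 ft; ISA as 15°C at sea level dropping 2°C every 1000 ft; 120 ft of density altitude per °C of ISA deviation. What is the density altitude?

12460 ft

Pressure altitude = 9160 + (29.92 − 30.58) × 1000 = 9160 + (-660) = 8500 ft.
ISA temperature at 8500 ft = 15 − 2 × (8500/1000) = -2°C.
ISA deviation = 31 − (-2) = +33°C.
Density altitude = 8500 + 120 × (33) = 12460 ft.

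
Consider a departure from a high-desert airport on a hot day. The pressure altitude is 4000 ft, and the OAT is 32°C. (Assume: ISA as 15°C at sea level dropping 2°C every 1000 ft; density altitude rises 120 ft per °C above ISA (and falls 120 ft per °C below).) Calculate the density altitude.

7000 ft

ISA temperature at 4000 ft = 15 − 2 × (4000/1000) = 7°C.
ISA deviation = 32 − 7 = +25°C.
Density altitude = 4000 + 120 × (25) = 4000 + (+3000) = 7000 ft.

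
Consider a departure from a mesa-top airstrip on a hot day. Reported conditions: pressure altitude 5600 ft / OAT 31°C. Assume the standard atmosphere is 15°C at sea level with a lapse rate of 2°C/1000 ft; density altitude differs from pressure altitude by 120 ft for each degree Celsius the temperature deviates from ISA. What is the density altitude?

ISA temperature at 5600 ft = 15 − 2 × (5600/1000) = 3.8°C.
ISA deviation = 31 − 3.8 = +27.2°C.
Density altitude = 5600 + 120 × (27.2) = 5600 + (+3264) = 8864 ft.

8864 ft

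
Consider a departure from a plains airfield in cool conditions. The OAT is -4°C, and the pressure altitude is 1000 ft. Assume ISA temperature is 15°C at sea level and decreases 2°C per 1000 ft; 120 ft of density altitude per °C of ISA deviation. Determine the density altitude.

-1040 ft

ISA temperature at 1000 ft = 15 − 2 × (1000/1000) = 13°C.
ISA deviation = -4 − 13 = -17°C.
Density altitude = 1000 + 120 × (-17) = 1000 + (-2040) = -1040 ft.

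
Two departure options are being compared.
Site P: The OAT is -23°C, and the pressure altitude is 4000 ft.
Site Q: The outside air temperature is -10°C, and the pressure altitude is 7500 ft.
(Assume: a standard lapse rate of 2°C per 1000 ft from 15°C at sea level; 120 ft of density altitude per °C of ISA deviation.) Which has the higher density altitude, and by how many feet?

Site Q by 5900 ft

Site P: ISA temp = 7°C, deviation -30°C, DA = 4000 + 120 × (-30) = 400 ft.
Site Q: ISA temp = 0°C, deviation -10°C, DA = 7500 + 120 × (-10) = 6300 ft.
Site Q is higher by 6300 − 400 = 5900 ft.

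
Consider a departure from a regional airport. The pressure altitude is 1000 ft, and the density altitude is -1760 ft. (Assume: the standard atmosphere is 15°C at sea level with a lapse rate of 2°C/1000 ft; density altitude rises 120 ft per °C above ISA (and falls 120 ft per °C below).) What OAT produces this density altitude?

-10°C

Density altitude − pressure altitude = -1760 − 1000 = -2760 ft.
At 120 ft/°C that is an ISA deviation of -2760/120 = -23°C.
ISA temperature at 1000 ft = 15 − 2 × (1000/1000) = 13°C.
OAT = ISA + deviation = 13 + (-23) = -10°C.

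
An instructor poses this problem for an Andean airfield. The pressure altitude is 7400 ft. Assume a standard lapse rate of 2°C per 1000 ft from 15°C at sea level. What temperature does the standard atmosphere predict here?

ISA temperature = 15 − 2 × (7400/1000) = 15 − 14.8 = 0.2°C.

0.2°C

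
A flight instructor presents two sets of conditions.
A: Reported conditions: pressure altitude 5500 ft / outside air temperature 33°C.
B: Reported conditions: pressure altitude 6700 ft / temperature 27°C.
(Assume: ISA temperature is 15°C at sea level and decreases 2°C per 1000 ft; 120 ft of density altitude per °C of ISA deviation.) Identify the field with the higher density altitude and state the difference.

B by 768 ft

A: ISA temp = 4°C, deviation +29°C, DA = 5500 + 120 × 29 = 8980 ft.
B: ISA temp = 1.6°C, deviation +25.4°C, DA = 6700 + 120 × 25.4 = 9748 ft.
B is higher by 9748 − 8980 = 768 ft.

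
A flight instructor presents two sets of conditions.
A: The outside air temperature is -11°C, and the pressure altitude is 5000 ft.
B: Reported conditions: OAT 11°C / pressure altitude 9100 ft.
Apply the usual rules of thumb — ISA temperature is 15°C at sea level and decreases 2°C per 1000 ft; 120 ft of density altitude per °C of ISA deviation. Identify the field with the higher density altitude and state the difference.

A: ISA temp = 5°C, deviation -16°C, DA = 5000 + 120 × (-16) = 3080 ft.
B: ISA temp = -3.2°C, deviation +14.2°C, DA = 9100 + 120 × 14.2 = 10804 ft.
B is higher by 10804 − 3080 = 7724 ft.

B by 7724 ft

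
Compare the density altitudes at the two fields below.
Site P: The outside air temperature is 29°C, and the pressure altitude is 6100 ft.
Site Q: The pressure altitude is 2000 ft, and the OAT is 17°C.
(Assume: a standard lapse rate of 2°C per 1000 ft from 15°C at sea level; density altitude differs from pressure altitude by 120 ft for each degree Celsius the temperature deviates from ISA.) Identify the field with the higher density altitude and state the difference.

Site P: ISA temp = 2.8°C, deviation +26.2°C, DA = 6100 + 120 × 26.2 = 9244 ft.
Site Q: ISA temp = 11°C, deviation +6°C, DA = 2000 + 120 × 6 = 2720 ft.
Site P is higher by 9244 − 2720 = 6524 ft.

Site P by 6524 ft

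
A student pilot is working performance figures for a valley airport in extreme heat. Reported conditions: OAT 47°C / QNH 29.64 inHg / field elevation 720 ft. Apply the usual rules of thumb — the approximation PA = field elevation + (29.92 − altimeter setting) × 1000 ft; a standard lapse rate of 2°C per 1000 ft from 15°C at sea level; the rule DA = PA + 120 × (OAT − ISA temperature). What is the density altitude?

Pressure altitude = 720 + (29.92 − 29.64) × 1000 = 720 + (+280) = 1000 ft.
ISA temperature at 1000 ft = 15 − 2 × (1000/1000) = 13°C.
ISA deviation = 47 − 13 = +34°C.
Density altitude = 1000 + 120 × (34) = 5080 ft.

5080 ft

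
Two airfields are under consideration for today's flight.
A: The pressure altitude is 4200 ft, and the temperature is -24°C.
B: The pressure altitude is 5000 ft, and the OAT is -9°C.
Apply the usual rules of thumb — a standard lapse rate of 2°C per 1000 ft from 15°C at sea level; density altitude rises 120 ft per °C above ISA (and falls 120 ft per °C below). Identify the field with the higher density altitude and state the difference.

A: ISA temp = 6.6°C, deviation -30.6°C, DA = 4200 + 120 × (-30.6) = 528 ft.
B: ISA temp = 5°C, deviation -14°C, DA = 5000 + 120 × (-14) = 3320 ft.
B is higher by 3320 − 528 = 2792 ft.

B by 2792 ft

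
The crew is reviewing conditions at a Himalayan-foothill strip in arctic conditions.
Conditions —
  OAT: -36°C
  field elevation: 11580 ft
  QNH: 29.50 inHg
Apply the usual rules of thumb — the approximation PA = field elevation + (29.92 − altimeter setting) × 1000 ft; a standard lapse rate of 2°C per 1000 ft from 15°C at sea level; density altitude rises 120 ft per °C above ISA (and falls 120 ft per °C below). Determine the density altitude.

8760 ft

Pressure altitude = 11580 + (29.92 − 29.50) × 1000 = 11580 + (+420) = 12000 ft.
ISA temperature at 12000 ft = 15 − 2 × (12000/1000) = -9°C.
ISA deviation = -36 − (-9) = -27°C.
Density altitude = 12000 + 120 × (-27) = 8760 ft.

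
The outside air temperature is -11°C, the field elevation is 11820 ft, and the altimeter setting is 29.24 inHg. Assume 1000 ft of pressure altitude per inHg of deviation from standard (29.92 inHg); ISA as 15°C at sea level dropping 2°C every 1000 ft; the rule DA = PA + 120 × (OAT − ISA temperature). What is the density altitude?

Pressure altitude = 11820 + (29.92 − 29.24) × 1000 = 11820 + (+680) = 12500 ft.
ISA temperature at 12500 ft = 15 − 2 × (12500/1000) = -10°C.
ISA deviation = -11 − (-10) = -1°C.
Density altitude = 12500 + 120 × (-1) = 12380 ft.

12380 ft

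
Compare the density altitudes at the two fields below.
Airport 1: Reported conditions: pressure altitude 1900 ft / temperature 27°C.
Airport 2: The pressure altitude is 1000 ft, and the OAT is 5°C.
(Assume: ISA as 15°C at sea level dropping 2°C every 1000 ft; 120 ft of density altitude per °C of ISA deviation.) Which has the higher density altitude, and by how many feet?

Airport 1: ISA temp = 11.2°C, deviation +15.8°C, DA = 1900 + 120 × 15.8 = 3796 ft.
Airport 2: ISA temp = 13°C, deviation -8°C, DA = 1000 + 120 × (-8) = 40 ft.
Airport 1 is higher by 3796 − 40 = 3756 ft.

Airport 1 by 3756 ft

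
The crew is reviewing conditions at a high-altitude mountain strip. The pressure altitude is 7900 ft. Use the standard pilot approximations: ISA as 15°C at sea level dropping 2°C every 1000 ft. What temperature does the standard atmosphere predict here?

-0.8°C

ISA temperature = 15 − 2 × (7900/1000) = 15 − 15.8 = -0.8°C.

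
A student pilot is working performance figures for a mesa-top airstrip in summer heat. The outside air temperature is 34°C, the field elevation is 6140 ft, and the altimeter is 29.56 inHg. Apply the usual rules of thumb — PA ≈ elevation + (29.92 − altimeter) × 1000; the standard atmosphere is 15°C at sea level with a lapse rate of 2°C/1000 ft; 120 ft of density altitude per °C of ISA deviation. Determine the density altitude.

10340 ft

Pressure altitude = 6140 + (29.92 − 29.56) × 1000 = 6140 + (+360) = 6500 ft.
ISA temperature at 6500 ft = 15 − 2 × (6500/1000) = 2°C.
ISA deviation = 34 − 2 = +32°C.
Density altitude = 6500 + 120 × (32) = 10340 ft.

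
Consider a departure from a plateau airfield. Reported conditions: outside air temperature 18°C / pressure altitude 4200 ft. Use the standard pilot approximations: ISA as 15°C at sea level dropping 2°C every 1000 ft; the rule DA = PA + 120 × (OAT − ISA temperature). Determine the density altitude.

5568 ft

ISA temperature at 4200 ft = 15 − 2 × (4200/1000) = 6.6°C.
ISA deviation = 18 − 6.6 = +11.4°C.
Density altitude = 4200 + 120 × (11.4) = 4200 + (+1368) = 5568 ft.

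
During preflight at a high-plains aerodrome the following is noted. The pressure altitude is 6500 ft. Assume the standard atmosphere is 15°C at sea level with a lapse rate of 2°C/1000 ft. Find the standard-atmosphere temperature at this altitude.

ISA temperature = 15 − 2 × (6500/1000) = 15 − 13 = 2°C.

2°C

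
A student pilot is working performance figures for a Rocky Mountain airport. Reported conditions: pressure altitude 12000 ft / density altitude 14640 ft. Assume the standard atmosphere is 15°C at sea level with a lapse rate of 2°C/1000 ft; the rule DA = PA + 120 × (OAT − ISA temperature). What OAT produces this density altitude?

13°C

Density altitude − pressure altitude = 14640 − 12000 = +2640 ft.
At 120 ft/°C that is an ISA deviation of 2640/120 = +22°C.
ISA temperature at 12000 ft = 15 − 2 × (12000/1000) = -9°C.
OAT = ISA + deviation = -9 + (+22) = 13°C.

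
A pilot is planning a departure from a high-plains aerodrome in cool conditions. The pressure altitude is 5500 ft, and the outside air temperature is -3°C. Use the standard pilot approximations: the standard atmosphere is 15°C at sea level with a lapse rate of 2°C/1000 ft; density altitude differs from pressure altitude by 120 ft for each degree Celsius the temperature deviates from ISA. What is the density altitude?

4660 ft

ISA temperature at 5500 ft = 15 − 2 × (5500/1000) = 4°C.
ISA deviation = -3 − 4 = -7°C.
Density altitude = 5500 + 120 × (-7) = 5500 + (-840) = 4660 ft.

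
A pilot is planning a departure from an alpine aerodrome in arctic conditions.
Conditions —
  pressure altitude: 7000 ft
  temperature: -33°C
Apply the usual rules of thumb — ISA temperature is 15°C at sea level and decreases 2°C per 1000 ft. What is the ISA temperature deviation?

ISA temperature at 7000 ft = 15 − 2 × (7000/1000) = 1°C.
Deviation = OAT − ISA = -33 − 1 = -34°C.

ISA-34°C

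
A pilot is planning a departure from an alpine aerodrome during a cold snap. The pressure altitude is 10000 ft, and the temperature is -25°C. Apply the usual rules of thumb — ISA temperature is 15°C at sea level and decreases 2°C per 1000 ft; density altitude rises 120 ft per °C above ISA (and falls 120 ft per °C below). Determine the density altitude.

ISA temperature at 10000 ft = 15 − 2 × (10000/1000) = -5°C.
ISA deviation = -25 − (-5) = -20°C.
Density altitude = 10000 + 120 × (-20) = 10000 + (-2400) = 7600 ft.

7600 ft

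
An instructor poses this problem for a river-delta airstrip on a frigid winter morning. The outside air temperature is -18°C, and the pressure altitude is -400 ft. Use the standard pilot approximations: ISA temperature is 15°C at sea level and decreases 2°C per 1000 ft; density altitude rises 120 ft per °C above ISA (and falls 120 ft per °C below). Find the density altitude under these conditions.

ISA temperature at -400 ft = 15 − 2 × (-400/1000) = 15.8°C.
ISA deviation = -18 − 15.8 = -33.8°C.
Density altitude = -400 + 120 × (-33.8) = -400 + (-4056) = -4456 ft.

-4456 ft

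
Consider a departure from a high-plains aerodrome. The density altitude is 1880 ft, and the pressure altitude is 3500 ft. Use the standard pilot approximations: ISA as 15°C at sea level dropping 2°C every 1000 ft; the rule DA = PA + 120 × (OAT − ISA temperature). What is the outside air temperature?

Density altitude − pressure altitude = 1880 − 3500 = -1620 ft.
At 120 ft/°C that is an ISA deviation of -1620/120 = -13.5°C.
ISA temperature at 3500 ft = 15 − 2 × (3500/1000) = 8°C.
OAT = ISA + deviation = 8 + (-13.5) = -5.5°C.

-5.5°C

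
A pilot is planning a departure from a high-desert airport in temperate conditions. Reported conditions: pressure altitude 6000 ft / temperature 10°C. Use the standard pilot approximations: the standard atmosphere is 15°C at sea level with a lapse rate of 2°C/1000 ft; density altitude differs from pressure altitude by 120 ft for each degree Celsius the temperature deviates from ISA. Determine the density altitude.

ISA temperature at 6000 ft = 15 − 2 × (6000/1000) = 3°C.
ISA deviation = 10 − 3 = +7°C.
Density altitude = 6000 + 120 × (7) = 6000 + (+840) = 6840 ft.

6840 ft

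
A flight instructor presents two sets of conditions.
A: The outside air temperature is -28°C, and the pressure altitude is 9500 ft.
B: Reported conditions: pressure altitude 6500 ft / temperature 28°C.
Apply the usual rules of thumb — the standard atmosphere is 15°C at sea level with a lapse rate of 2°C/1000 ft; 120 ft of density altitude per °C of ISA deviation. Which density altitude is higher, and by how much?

B by 3000 ft

A: ISA temp = -4°C, deviation -24°C, DA = 9500 + 120 × (-24) = 6620 ft.
B: ISA temp = 2°C, deviation +26°C, DA = 6500 + 120 × 26 = 9620 ft.
B is higher by 9620 − 6620 = 3000 ft.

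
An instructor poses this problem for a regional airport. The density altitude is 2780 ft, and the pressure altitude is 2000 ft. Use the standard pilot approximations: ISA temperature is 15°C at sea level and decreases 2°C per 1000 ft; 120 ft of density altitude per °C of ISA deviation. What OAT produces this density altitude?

Density altitude − pressure altitude = 2780 − 2000 = +780 ft.
At 120 ft/°C that is an ISA deviation of 780/120 = +6.5°C.
ISA temperature at 2000 ft = 15 − 2 × (2000/1000) = 11°C.
OAT = ISA + deviation = 11 + (+6.5) = 17.5°C.

17.5°C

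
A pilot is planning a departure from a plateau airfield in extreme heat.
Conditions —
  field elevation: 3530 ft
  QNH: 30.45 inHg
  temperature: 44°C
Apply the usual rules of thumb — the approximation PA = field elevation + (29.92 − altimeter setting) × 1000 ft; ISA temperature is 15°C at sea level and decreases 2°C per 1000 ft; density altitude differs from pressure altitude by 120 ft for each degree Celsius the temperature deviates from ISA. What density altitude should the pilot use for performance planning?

7200 ft

Pressure altitude = 3530 + (29.92 − 30.45) × 1000 = 3530 + (-530) = 3000 ft.
ISA temperature at 3000 ft = 15 − 2 × (3000/1000) = 9°C.
ISA deviation = 44 − 9 = +35°C.
Density altitude = 3000 + 120 × (35) = 7200 ft.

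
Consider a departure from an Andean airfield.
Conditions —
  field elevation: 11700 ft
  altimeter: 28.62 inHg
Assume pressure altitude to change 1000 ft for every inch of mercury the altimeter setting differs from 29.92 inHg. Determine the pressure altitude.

Pressure correction = (29.92 − 28.62) × 1000 = +1300 ft.
Pressure altitude = 11700 + (+1300) = 13000 ft.

13000 ft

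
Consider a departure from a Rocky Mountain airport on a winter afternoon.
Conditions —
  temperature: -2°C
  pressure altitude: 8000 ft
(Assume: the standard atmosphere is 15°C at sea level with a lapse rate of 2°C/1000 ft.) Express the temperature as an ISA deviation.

ISA temperature at 8000 ft = 15 − 2 × (8000/1000) = -1°C.
Deviation = OAT − ISA = -2 − (-1) = -1°C.

ISA-1°C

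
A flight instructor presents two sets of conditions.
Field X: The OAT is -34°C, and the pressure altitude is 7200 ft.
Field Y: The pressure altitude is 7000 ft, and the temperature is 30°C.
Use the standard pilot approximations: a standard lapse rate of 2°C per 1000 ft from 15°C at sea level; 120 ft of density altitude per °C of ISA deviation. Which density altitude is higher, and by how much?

Field X: ISA temp = 0.6°C, deviation -34.6°C, DA = 7200 + 120 × (-34.6) = 3048 ft.
Field Y: ISA temp = 1°C, deviation +29°C, DA = 7000 + 120 × 29 = 10480 ft.
Field Y is higher by 10480 − 3048 = 7432 ft.

Field Y by 7432 ft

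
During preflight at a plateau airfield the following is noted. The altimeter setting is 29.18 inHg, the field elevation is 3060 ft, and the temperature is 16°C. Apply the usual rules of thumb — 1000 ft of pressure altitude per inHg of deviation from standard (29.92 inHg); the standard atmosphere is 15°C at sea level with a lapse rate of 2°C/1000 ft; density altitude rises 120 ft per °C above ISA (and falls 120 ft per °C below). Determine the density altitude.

Pressure altitude = 3060 + (29.92 − 29.18) × 1000 = 3060 + (+740) = 3800 ft.
ISA temperature at 3800 ft = 15 − 2 × (3800/1000) = 7.4°C.
ISA deviation = 16 − 7.4 = +8.6°C.
Density altitude = 3800 + 120 × (8.6) = 4832 ft.

4832 ft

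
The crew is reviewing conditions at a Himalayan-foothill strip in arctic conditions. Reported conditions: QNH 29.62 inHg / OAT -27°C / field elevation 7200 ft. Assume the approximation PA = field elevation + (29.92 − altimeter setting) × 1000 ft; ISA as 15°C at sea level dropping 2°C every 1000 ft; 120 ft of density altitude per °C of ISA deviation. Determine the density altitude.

4260 ft

Pressure altitude = 7200 + (29.92 − 29.62) × 1000 = 7200 + (+300) = 7500 ft.
ISA temperature at 7500 ft = 15 − 2 × (7500/1000) = 0°C.
ISA deviation = -27 − 0 = -27°C.
Density altitude = 7500 + 120 × (-27) = 4260 ft.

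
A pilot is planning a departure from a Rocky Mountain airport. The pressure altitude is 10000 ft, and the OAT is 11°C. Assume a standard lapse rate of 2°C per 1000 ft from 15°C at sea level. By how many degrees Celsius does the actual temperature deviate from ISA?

ISA+16°C

ISA temperature at 10000 ft = 15 − 2 × (10000/1000) = -5°C.
Deviation = OAT − ISA = 11 − (-5) = +16°C.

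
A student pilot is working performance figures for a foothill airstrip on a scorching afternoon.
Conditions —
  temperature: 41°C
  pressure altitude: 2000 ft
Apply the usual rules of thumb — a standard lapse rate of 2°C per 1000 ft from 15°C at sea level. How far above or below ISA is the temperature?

ISA temperature at 2000 ft = 15 − 2 × (2000/1000) = 11°C.
Deviation = OAT − ISA = 41 − 11 = +30°C.

ISA+30°C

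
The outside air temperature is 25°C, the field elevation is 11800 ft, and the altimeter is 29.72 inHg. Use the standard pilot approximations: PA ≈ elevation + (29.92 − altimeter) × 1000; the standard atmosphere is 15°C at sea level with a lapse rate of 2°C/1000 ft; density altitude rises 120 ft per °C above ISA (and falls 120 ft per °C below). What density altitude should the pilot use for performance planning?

Pressure altitude = 11800 + (29.92 − 29.72) × 1000 = 11800 + (+200) = 12000 ft.
ISA temperature at 12000 ft = 15 − 2 × (12000/1000) = -9°C.
ISA deviation = 25 − (-9) = +34°C.
Density altitude = 12000 + 120 × (34) = 16080 ft.

16080 ft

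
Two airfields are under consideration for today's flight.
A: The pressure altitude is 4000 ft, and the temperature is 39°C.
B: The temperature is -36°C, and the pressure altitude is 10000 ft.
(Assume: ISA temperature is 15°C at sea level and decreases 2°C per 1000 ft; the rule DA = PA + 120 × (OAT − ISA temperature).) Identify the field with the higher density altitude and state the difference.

A: ISA temp = 7°C, deviation +32°C, DA = 4000 + 120 × 32 = 7840 ft.
B: ISA temp = -5°C, deviation -31°C, DA = 10000 + 120 × (-31) = 6280 ft.
A is higher by 7840 − 6280 = 1560 ft.

A by 1560 ft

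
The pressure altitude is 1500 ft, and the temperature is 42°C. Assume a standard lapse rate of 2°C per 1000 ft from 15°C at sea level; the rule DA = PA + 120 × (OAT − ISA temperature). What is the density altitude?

ISA temperature at 1500 ft = 15 − 2 × (1500/1000) = 12°C.
ISA deviation = 42 − 12 = +30°C.
Density altitude = 1500 + 120 × (30) = 1500 + (+3600) = 5100 ft.

5100 ft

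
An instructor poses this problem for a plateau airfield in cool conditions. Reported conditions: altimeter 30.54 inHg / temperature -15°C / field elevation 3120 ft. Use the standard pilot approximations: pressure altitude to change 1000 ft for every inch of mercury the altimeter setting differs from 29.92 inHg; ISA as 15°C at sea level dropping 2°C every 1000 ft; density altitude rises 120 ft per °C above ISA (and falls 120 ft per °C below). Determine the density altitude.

-500 ft

Pressure altitude = 3120 + (29.92 − 30.54) × 1000 = 3120 + (-620) = 2500 ft.
ISA temperature at 2500 ft = 15 − 2 × (2500/1000) = 10°C.
ISA deviation = -15 − 10 = -25°C.
Density altitude = 2500 + 120 × (-25) = -500 ft.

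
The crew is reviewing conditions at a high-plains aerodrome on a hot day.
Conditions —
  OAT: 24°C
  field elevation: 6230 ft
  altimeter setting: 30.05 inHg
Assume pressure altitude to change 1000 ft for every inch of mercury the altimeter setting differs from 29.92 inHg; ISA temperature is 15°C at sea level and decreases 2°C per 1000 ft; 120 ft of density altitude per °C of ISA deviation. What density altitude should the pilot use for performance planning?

8644 ft

Pressure altitude = 6230 + (29.92 − 30.05) × 1000 = 6230 + (-130) = 6100 ft.
ISA temperature at 6100 ft = 15 − 2 × (6100/1000) = 2.8°C.
ISA deviation = 24 − 2.8 = +21.2°C.
Density altitude = 6100 + 120 × (21.2) = 8644 ft.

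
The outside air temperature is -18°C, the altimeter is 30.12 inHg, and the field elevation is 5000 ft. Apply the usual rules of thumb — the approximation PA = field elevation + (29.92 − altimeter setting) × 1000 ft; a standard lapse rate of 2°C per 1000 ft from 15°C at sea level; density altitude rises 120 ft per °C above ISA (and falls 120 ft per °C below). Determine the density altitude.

1992 ft

Pressure altitude = 5000 + (29.92 − 30.12) × 1000 = 5000 + (-200) = 4800 ft.
ISA temperature at 4800 ft = 15 − 2 × (4800/1000) = 5.4°C.
ISA deviation = -18 − 5.4 = -23.4°C.
Density altitude = 4800 + 120 × (-23.4) = 1992 ft.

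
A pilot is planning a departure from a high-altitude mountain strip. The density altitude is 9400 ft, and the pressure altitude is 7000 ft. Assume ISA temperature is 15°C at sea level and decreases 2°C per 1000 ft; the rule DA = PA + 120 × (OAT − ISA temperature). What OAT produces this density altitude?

Density altitude − pressure altitude = 9400 − 7000 = +2400 ft.
At 120 ft/°C that is an ISA deviation of 2400/120 = +20°C.
ISA temperature at 7000 ft = 15 − 2 × (7000/1000) = 1°C.
OAT = ISA + deviation = 1 + (+20) = 21°C.

21°C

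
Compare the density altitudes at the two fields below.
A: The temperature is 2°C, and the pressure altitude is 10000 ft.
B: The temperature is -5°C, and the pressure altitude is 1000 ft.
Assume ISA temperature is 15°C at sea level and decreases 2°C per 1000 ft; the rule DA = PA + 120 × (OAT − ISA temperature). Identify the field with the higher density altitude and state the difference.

A by 12000 ft

A: ISA temp = -5°C, deviation +7°C, DA = 10000 + 120 × 7 = 10840 ft.
B: ISA temp = 13°C, deviation -18°C, DA = 1000 + 120 × (-18) = -1160 ft.
A is higher by 10840 − (-1160) = 12000 ft.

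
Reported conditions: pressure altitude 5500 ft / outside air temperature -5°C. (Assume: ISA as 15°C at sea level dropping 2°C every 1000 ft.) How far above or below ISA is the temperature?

ISA temperature at 5500 ft = 15 − 2 × (5500/1000) = 4°C.
Deviation = OAT − ISA = -5 − 4 = -9°C.

ISA-9°C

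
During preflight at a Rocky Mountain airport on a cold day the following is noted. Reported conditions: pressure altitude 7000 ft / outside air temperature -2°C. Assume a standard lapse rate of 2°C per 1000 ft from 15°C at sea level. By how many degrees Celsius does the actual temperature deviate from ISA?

ISA temperature at 7000 ft = 15 − 2 × (7000/1000) = 1°C.
Deviation = OAT − ISA = -2 − 1 = -3°C.

ISA-3°C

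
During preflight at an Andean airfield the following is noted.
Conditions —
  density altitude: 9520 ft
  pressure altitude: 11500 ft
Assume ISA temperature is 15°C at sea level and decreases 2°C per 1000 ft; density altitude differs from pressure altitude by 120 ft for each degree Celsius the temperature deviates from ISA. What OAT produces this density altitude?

-24.5°C

Density altitude − pressure altitude = 9520 − 11500 = -1980 ft.
At 120 ft/°C that is an ISA deviation of -1980/120 = -16.5°C.
ISA temperature at 11500 ft = 15 − 2 × (11500/1000) = -8°C.
OAT = ISA + deviation = -8 + (-16.5) = -24.5°C.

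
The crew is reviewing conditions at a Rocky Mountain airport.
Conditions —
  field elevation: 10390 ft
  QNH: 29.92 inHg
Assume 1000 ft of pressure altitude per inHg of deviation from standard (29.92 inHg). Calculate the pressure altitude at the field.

Pressure correction = (29.92 − 29.92) × 1000 = 0 ft.
Pressure altitude = 10390 + (0) = 10390 ft.

10390 ft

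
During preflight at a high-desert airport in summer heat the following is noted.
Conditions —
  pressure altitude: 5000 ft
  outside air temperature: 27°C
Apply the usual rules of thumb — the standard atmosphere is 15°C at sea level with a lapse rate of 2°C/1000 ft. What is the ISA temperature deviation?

ISA temperature at 5000 ft = 15 − 2 × (5000/1000) = 5°C.
Deviation = OAT − ISA = 27 − 5 = +22°C.

ISA+22°C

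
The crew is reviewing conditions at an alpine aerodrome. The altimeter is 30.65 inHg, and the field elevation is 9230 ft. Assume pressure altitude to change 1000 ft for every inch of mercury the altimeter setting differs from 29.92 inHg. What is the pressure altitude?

Pressure correction = (29.92 − 30.65) × 1000 = -730 ft.
Pressure altitude = 9230 + (-730) = 8500 ft.

8500 ft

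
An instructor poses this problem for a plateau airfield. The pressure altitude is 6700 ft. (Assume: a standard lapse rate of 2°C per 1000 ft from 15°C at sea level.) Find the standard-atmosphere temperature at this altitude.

ISA temperature = 15 − 2 × (6700/1000) = 15 − 13.4 = 1.6°C.

1.6°C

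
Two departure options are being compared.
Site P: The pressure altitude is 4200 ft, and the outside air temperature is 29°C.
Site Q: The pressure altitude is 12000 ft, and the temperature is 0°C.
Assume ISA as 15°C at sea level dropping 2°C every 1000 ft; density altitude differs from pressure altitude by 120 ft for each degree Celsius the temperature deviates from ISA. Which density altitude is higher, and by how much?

Site Q by 6192 ft

Site P: ISA temp = 6.6°C, deviation +22.4°C, DA = 4200 + 120 × 22.4 = 6888 ft.
Site Q: ISA temp = -9°C, deviation +9°C, DA = 12000 + 120 × 9 = 13080 ft.
Site Q is higher by 13080 − 6888 = 6192 ft.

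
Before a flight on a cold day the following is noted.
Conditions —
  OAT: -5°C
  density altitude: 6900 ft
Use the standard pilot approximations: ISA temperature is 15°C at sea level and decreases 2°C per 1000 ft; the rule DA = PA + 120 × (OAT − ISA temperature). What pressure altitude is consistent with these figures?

7500 ft

DA = PA + 120 × (OAT − (15 − 2·PA/1000)) = PA + 120·OAT − 1800 + 0.24·PA = 1.24·PA + 120·OAT − 1800.
So 1.24·PA = 6900 − 120 × (-5) + 1800 = 9300.
PA = 9300 / 1.24 = 7500 ft.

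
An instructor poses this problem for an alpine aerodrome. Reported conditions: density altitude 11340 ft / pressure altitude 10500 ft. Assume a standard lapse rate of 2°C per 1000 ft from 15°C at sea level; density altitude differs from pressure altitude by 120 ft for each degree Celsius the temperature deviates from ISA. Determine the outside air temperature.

1°C

Density altitude − pressure altitude = 11340 − 10500 = +840 ft.
At 120 ft/°C that is an ISA deviation of 840/120 = +7°C.
ISA temperature at 10500 ft = 15 − 2 × (10500/1000) = -6°C.
OAT = ISA + deviation = -6 + (+7) = 1°C.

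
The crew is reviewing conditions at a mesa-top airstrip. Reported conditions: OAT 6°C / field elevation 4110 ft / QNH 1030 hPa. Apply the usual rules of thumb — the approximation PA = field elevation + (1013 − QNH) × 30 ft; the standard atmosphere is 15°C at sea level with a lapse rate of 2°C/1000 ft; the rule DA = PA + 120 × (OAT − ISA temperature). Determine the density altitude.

3384 ft

Pressure altitude = 4110 + (1013 − 1030) × 30 = 4110 + (-510) = 3600 ft.
ISA temperature at 3600 ft = 15 − 2 × (3600/1000) = 7.8°C.
ISA deviation = 6 − 7.8 = -1.8°C.
Density altitude = 3600 + 120 × (-1.8) = 3384 ft.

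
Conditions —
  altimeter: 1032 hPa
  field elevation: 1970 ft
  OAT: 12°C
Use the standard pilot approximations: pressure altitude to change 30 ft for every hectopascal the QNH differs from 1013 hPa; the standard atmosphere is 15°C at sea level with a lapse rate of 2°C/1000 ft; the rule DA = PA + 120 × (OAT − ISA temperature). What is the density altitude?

1376 ft

Pressure altitude = 1970 + (1013 − 1032) × 30 = 1970 + (-570) = 1400 ft.
ISA temperature at 1400 ft = 15 − 2 × (1400/1000) = 12.2°C.
ISA deviation = 12 − 12.2 = -0.2°C.
Density altitude = 1400 + 120 × (-0.2) = 1376 ft.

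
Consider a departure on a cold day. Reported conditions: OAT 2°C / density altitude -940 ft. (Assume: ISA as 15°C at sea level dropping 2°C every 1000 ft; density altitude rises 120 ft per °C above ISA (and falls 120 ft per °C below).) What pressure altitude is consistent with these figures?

DA = PA + 120 × (OAT − (15 − 2·PA/1000)) = PA + 120·OAT − 1800 + 0.24·PA = 1.24·PA + 120·OAT − 1800.
So 1.24·PA = -940 − 120 × 2 + 1800 = 620.
PA = 620 / 1.24 = 500 ft.

500 ft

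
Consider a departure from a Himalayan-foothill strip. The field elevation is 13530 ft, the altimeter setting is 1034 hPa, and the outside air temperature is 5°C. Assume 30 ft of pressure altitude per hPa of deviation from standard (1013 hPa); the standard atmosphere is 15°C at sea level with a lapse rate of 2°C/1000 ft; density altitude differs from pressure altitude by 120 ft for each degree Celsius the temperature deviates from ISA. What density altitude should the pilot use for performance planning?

14796 ft

Pressure altitude = 13530 + (1013 − 1034) × 30 = 13530 + (-630) = 12900 ft.
ISA temperature at 12900 ft = 15 − 2 × (12900/1000) = -10.8°C.
ISA deviation = 5 − (-10.8) = +15.8°C.
Density altitude = 12900 + 120 × (15.8) = 14796 ft.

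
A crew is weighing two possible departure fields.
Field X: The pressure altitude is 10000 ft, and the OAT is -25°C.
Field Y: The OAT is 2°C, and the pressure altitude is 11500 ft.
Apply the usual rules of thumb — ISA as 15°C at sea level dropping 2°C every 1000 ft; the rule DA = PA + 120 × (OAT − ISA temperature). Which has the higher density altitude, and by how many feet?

Field Y by 5100 ft

Field X: ISA temp = -5°C, deviation -20°C, DA = 10000 + 120 × (-20) = 7600 ft.
Field Y: ISA temp = -8°C, deviation +10°C, DA = 11500 + 120 × 10 = 12700 ft.
Field Y is higher by 12700 − 7600 = 5100 ft.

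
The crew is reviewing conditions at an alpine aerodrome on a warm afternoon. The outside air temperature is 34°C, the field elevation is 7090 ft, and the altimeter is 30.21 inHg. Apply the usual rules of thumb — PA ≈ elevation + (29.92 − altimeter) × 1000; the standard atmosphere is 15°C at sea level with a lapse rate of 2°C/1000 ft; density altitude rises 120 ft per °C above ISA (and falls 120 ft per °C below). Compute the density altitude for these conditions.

Pressure altitude = 7090 + (29.92 − 30.21) × 1000 = 7090 + (-290) = 6800 ft.
ISA temperature at 6800 ft = 15 − 2 × (6800/1000) = 1.4°C.
ISA deviation = 34 − 1.4 = +32.6°C.
Density altitude = 6800 + 120 × (32.6) = 10712 ft.

10712 ft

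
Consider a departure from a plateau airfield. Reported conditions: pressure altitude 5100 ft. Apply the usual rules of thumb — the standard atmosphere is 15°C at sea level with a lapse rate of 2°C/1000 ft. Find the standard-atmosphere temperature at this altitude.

4.8°C

ISA temperature = 15 − 2 × (5100/1000) = 15 − 10.2 = 4.8°C.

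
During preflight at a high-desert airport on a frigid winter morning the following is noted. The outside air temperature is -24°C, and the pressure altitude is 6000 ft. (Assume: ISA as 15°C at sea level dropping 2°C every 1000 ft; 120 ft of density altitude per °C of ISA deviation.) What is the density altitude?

ISA temperature at 6000 ft = 15 − 2 × (6000/1000) = 3°C.
ISA deviation = -24 − 3 = -27°C.
Density altitude = 6000 + 120 × (-27) = 6000 + (-3240) = 2760 ft.

2760 ft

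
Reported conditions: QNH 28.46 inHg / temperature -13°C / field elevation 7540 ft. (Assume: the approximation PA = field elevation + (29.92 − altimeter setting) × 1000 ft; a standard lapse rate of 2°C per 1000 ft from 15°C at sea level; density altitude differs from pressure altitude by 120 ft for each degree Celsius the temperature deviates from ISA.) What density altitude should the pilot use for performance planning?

Pressure altitude = 7540 + (29.92 − 28.46) × 1000 = 7540 + (+1460) = 9000 ft.
ISA temperature at 9000 ft = 15 − 2 × (9000/1000) = -3°C.
ISA deviation = -13 − (-3) = -10°C.
Density altitude = 9000 + 120 × (-10) = 7800 ft.

7800 ft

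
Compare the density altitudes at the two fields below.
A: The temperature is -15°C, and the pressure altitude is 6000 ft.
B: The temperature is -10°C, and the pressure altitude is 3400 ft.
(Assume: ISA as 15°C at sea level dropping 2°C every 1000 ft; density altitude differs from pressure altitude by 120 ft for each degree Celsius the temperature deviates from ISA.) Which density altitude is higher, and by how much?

A: ISA temp = 3°C, deviation -18°C, DA = 6000 + 120 × (-18) = 3840 ft.
B: ISA temp = 8.2°C, deviation -18.2°C, DA = 3400 + 120 × (-18.2) = 1216 ft.
A is higher by 3840 − 1216 = 2624 ft.

A by 2624 ft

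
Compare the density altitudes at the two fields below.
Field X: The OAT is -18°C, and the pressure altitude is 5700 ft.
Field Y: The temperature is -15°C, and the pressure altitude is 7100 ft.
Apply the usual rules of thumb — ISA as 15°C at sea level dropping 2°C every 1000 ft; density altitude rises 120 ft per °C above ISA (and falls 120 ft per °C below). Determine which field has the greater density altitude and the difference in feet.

Field Y by 2096 ft

Field X: ISA temp = 3.6°C, deviation -21.6°C, DA = 5700 + 120 × (-21.6) = 3108 ft.
Field Y: ISA temp = 0.8°C, deviation -15.8°C, DA = 7100 + 120 × (-15.8) = 5204 ft.
Field Y is higher by 5204 − 3108 = 2096 ft.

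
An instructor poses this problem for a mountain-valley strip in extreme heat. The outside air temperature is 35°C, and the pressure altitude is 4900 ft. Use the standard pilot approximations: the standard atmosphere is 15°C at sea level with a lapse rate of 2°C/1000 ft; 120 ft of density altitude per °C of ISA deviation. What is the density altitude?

8476 ft

ISA temperature at 4900 ft = 15 − 2 × (4900/1000) = 5.2°C.
ISA deviation = 35 − 5.2 = +29.8°C.
Density altitude = 4900 + 120 × (29.8) = 4900 + (+3576) = 8476 ft.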